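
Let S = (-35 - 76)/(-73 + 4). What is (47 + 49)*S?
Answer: 3552/23 ≈ 154.43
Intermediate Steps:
S = 37/23 (S = -111/(-69) = -111*(-1/69) = 37/23 ≈ 1.6087)
(47 + 49)*S = (47 + 49)*(37/23) = 96*(37/23) = 3552/23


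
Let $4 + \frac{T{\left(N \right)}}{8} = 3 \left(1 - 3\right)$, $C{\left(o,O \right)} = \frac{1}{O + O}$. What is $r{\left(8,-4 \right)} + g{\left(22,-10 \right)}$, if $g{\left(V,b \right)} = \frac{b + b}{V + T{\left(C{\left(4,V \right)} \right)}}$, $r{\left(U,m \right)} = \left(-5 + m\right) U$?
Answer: $- \frac{2078}{29} \approx -71.655$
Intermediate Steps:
$r{\left(U,m \right)} = U \left(-5 + m\right)$
$C{\left(o,O \right)} = \frac{1}{2 O}$
$T{\left(N \right)} = -80$ ($T{\left(N \right)} = -32 + 8 \cdot 3 \left(1 - 3\right) = -32 + 8 \cdot 3 \left(-2\right) = -32 + 8 \left(-6\right) = -32 - 48 = -80$)
$g{\left(V,b \right)} = \frac{2 b}{-80 + V}$ ($g{\left(V,b \right)} = \frac{b + b}{V - 80} = \frac{2 b}{-80 + V}$)
$r{\left(8,-4 \right)} + g{\left(22,-10 \right)} = 8 \left(-5 - 4\right) + 2 \left(-10\right) \frac{1}{-80 + 22} = 8 \left(-9\right) + 2 \left(-10\right) \frac{1}{-58} = -72 + 2 \left(-10\right) \left(- \frac{1}{58}\right) = -72 + \frac{10}{29} = - \frac{2078}{29}$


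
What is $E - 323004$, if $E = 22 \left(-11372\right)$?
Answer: $-573188$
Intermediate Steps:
$E = -250184$
$E - 323004 = -250184 - 323004 = -573188$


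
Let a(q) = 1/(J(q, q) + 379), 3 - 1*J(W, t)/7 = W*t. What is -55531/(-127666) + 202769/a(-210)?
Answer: -1140124545074667/18238 ≈ -6.2514e+10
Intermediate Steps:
J(W, t) = 21 - 7*W*t
a(q) = 1/(400 - 7*q²) (a(q) = 1/((21 - 7*q*q) + 379) = 1/((21 - 7*q²) + 379) = 1/(400 - 7*q²))
-55531/(-127666) + 202769/a(-210) = -55531/(-127666) + 202769/((-1/(-400 + 7*(-210)²))) = -55531*(-1/127666) + 202769/((-1/(-400 + 7*44100))) = 7933/18238 + 202769/((-1/(-400 + 308700))) = 7933/18238 + 202769/((-1/308300)) = 7933/18238 + 202769/((-1*1/308300)) = 7933/18238 + 202769/(-1/308300) = 7933/18238 + 202769*(-308300) = 7933/18238 - 62513682700 = -1140124545074667/18238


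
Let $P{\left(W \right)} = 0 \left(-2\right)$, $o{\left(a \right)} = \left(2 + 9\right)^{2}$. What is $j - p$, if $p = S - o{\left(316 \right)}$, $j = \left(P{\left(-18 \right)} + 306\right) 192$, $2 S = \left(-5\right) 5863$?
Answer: $\frac{147061}{2} \approx 73531.0$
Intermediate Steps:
$o{\left(a \right)} = 121$ ($o{\left(a \right)} = 11^{2} = 121$)
$P{\left(W \right)} = 0$
$S = - \frac{29315}{2}$ ($S = \frac{\left(-5\right) 5863}{2} = \frac{1}{2} \left(-29315\right) = - \frac{29315}{2} \approx -14658.0$)
$j = 58752$ ($j = \left(0 + 306\right) 192 = 306 \cdot 192 = 58752$)
$p = - \frac{29557}{2}$ ($p = - \frac{29315}{2} - 121 = - \frac{29557}{2} \approx -14779.0$)
$j - p = 58752 - - \frac{29557}{2} = 58752 + \frac{29557}{2} = \frac{147061}{2}$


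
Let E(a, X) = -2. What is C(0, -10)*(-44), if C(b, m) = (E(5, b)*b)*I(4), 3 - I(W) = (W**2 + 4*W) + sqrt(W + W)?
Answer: 0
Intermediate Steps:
I(W) = 3 - W**2 - 4*W - sqrt(2)*sqrt(W) (I(W) = 3 - ((W**2 + 4*W) + sqrt(W + W)) = 3 - ((W**2 + 4*W) + sqrt(2*W)) = 3 - ((W**2 + 4*W) + sqrt(2)*sqrt(W)) = 3 - (W**2 + 4*W + sqrt(2)*sqrt(W)) = 3 + (-W**2 - 4*W - sqrt(2)*sqrt(W)) = 3 - W**2 - 4*W - sqrt(2)*sqrt(W))
C(b, m) = -2*b*(-29 - 2*sqrt(2)) (C(b, m) = (-2*b)*(3 - 1*4**2 - 4*4 - sqrt(2)*sqrt(4)) = (-2*b)*(3 - 1*16 - 16 - 1*sqrt(2)*2) = (-2*b)*(3 - 16 - 16 - 2*sqrt(2)) = (-2*b)*(-29 - 2*sqrt(2)) = -2*b*(-29 - 2*sqrt(2)))
C(0, -10)*(-44) = (2*0*(29 + 2*sqrt(2)))*(-44) = 0*(-44) = 0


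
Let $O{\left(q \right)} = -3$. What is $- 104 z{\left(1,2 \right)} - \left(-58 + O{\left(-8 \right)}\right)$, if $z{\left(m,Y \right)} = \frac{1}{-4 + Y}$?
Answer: $113$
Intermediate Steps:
$- 104 z{\left(1,2 \right)} - \left(-58 + O{\left(-8 \right)}\right) = - \frac{104}{-4 + 2} + \left(58 - -3\right) = - \frac{104}{-2} + \left(58 + 3\right) = \left(-104\right) \left(- \frac{1}{2}\right) + 61 = 52 + 61 = 113$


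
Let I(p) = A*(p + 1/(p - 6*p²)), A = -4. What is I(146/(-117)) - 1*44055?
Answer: -124531433971/2827071 ≈ -44050.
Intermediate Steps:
I(p) = -4*p - 4/(p - 6*p²) (I(p) = -4*(p + 1/(p - 6*p²)) = -4*p - 4/(p - 6*p²))
I(146/(-117)) - 1*44055 = 4*(1 + (146/(-117))² - 6*(146/(-117))³)/(((146/(-117)))*(-1 + 6*(146/(-117)))) - 1*44055 = 4*(1 + (146*(-1/117))² - 6*(146*(-1/117))³)/(((146*(-1/117)))*(-1 + 6*(146*(-1/117)))) - 44055 = 4*(1 + (-146/117)² - 6*(-146/117)³)/((-146/117)*(-1 + 6*(-146/117))) - 44055 = 4*(-117/146)*(1 + 21316/13689 - 6*(-3112136/1601613))/(-1 - 292/39) - 44055 = 4*(-117/146)*(1 + 21316/13689 + 6224272/533871)/(-331/39) - 44055 = 4*(-117/146)*(-39/331)*(7589467/533871) - 44055 = 15178934/2827071 - 44055 = -124531433971/2827071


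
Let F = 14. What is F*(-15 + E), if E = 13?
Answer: -28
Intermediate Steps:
F*(-15 + E) = 14*(-15 + 13) = 14*(-2) = -28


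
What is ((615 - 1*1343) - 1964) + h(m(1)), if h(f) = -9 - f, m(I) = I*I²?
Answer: -2702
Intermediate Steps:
m(I) = I³
((615 - 1*1343) - 1964) + h(m(1)) = ((615 - 1*1343) - 1964) + (-9 - 1*1³) = ((615 - 1343) - 1964) + (-9 - 1*1) = (-728 - 1964) + (-9 - 1) = -2692 - 10 = -2702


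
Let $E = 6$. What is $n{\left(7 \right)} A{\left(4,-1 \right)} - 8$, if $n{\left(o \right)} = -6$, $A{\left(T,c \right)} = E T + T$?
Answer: $-176$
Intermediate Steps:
$A{\left(T,c \right)} = 7 T$ ($A{\left(T,c \right)} = 6 T + T = 7 T$)
$n{\left(7 \right)} A{\left(4,-1 \right)} - 8 = - 6 \cdot 7 \cdot 4 - 8 = \left(-6\right) 28 - 8 = -168 - 8 = -176$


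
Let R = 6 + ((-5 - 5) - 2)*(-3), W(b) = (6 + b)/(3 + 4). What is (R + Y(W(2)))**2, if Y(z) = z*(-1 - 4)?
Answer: 64516/49 ≈ 1316.7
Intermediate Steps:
W(b) = 6/7 + b/7 (W(b) = (6 + b)/7 = (6 + b)*(1/7) = 6/7 + b/7)
R = 42 (R = 6 + (-10 - 2)*(-3) = 6 - 12*(-3) = 6 + 36 = 42)
Y(z) = -5*z (Y(z) = z*(-5) = -5*z)
(R + Y(W(2)))**2 = (42 - 5*(6/7 + (1/7)*2))**2 = (42 - 5*(6/7 + 2/7))**2 = (42 - 5*8/7)**2 = (42 - 40/7)**2 = (254/7)**2 = 64516/49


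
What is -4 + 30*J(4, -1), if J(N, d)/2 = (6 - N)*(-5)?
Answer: -604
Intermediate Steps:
J(N, d) = -60 + 10*N (J(N, d) = 2*((6 - N)*(-5)) = 2*(-30 + 5*N) = -60 + 10*N)
-4 + 30*J(4, -1) = -4 + 30*(-60 + 10*4) = -4 + 30*(-60 + 40) = -4 + 30*(-20) = -4 - 600 = -604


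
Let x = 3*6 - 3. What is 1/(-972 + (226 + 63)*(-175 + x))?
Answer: -1/47212 ≈ -2.1181e-5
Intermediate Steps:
x = 15 (x = 18 - 3 = 15)
1/(-972 + (226 + 63)*(-175 + x)) = 1/(-972 + (226 + 63)*(-175 + 15)) = 1/(-972 + 289*(-160)) = 1/(-972 - 46240) = 1/(-47212) = -1/47212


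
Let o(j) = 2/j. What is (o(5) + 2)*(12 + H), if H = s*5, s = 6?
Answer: 504/5 ≈ 100.80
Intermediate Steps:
H = 30 (H = 6*5 = 30)
(o(5) + 2)*(12 + H) = (2/5 + 2)*(12 + 30) = (2*(⅕) + 2)*42 = (⅖ + 2)*42 = (12/5)*42 = 504/5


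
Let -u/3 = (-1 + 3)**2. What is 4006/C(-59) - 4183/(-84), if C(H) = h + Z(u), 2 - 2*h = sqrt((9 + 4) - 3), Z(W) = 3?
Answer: 934991/756 + 4006*sqrt(10)/27 ≈ 1705.9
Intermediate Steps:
u = -12 (u = -3*(-1 + 3)**2 = -3*2**2 = -3*4 = -12)
h = 1 - sqrt(10)/2 (h = 1 - sqrt((9 + 4) - 3)/2 = 1 - sqrt(13 - 3)/2 = 1 - sqrt(10)/2 ≈ -0.58114)
C(H) = 4 - sqrt(10)/2 (C(H) = (1 - sqrt(10)/2) + 3 = 4 - sqrt(10)/2)
4006/C(-59) - 4183/(-84) = 4006/(4 - sqrt(10)/2) - 4183/(-84) = 4006/(4 - sqrt(10)/2) - 4183*(-1/84) = 4006/(4 - sqrt(10)/2) + 4183/84 = 4183/84 + 4006/(4 - sqrt(10)/2)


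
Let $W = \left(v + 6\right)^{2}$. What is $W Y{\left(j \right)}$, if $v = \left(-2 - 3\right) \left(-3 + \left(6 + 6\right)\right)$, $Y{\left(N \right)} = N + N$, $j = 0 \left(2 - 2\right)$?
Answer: $0$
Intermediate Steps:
$j = 0$ ($j = 0 \cdot 0 = 0$)
$Y{\left(N \right)} = 2 N$
$v = -45$ ($v = - 5 \left(-3 + 12\right) = \left(-5\right) 9 = -45$)
$W = 1521$ ($W = \left(-45 + 6\right)^{2} = \left(-39\right)^{2} = 1521$)
$W Y{\left(j \right)} = 1521 \cdot 2 \cdot 0 = 1521 \cdot 0 = 0$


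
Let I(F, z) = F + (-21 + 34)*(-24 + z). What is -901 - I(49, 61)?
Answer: -1431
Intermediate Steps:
I(F, z) = -312 + F + 13*z (I(F, z) = F + 13*(-24 + z) = F + (-312 + 13*z) = -312 + F + 13*z)
-901 - I(49, 61) = -901 - (-312 + 49 + 13*61) = -901 - (-312 + 49 + 793) = -901 - 1*530 = -901 - 530 = -1431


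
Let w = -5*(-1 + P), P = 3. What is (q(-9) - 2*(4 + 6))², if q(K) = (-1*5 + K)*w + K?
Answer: 12321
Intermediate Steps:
w = -10 (w = -5*(-1 + 3) = -5*2 = -10)
q(K) = 50 - 9*K (q(K) = (-1*5 + K)*(-10) + K = (-5 + K)*(-10) + K = (50 - 10*K) + K = 50 - 9*K)
(q(-9) - 2*(4 + 6))² = ((50 - 9*(-9)) - 2*(4 + 6))² = ((50 + 81) - 2*10)² = (131 - 20)² = 111² = 12321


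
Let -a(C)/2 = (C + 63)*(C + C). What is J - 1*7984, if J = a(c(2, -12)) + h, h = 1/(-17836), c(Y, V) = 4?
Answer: -161522817/17836 ≈ -9056.0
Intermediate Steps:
h = -1/17836 ≈ -5.6066e-5
a(C) = -4*C*(63 + C) (a(C) = -2*(C + 63)*(C + C) = -2*(63 + C)*2*C = -4*C*(63 + C))
J = -19120193/17836 (J = -4*4*(63 + 4) - 1/17836 = -4*4*67 - 1/17836 = -1072 - 1/17836 = -19120193/17836 ≈ -1072.0)
J - 1*7984 = -19120193/17836 - 1*7984 = -19120193/17836 - 7984 = -161522817/17836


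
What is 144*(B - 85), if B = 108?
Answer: 3312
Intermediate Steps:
144*(B - 85) = 144*(108 - 85) = 144*23 = 3312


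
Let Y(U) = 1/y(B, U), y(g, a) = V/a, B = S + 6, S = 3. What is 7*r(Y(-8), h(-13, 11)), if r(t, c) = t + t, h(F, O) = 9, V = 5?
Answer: -112/5 ≈ -22.400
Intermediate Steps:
B = 9 (B = 3 + 6 = 9)
y(g, a) = 5/a
Y(U) = U/5 (Y(U) = 1/(5/U) = U/5)
r(t, c) = 2*t
7*r(Y(-8), h(-13, 11)) = 7*(2*((1/5)*(-8))) = 7*(2*(-8/5)) = 7*(-16/5) = -112/5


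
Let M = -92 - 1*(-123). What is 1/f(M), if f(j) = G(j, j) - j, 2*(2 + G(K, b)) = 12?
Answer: -1/27 ≈ -0.037037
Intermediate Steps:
M = 31 (M = -92 + 123 = 31)
G(K, b) = 4 (G(K, b) = -2 + (½)*12 = -2 + 6 = 4)
f(j) = 4 - j
1/f(M) = 1/(4 - 1*31) = 1/(4 - 31) = 1/(-27) = -1/27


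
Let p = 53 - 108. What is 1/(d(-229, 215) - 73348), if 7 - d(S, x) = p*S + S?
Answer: -1/85707 ≈ -1.1668e-5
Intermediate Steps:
p = -55
d(S, x) = 7 + 54*S (d(S, x) = 7 - (-55*S + S) = 7 - (-54)*S = 7 + 54*S)
1/(d(-229, 215) - 73348) = 1/((7 + 54*(-229)) - 73348) = 1/((7 - 12366) - 73348) = 1/(-12359 - 73348) = 1/(-85707) = -1/85707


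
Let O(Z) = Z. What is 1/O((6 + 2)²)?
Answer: 1/64 ≈ 0.015625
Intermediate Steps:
1/O((6 + 2)²) = 1/((6 + 2)²) = 1/(8²) = 1/64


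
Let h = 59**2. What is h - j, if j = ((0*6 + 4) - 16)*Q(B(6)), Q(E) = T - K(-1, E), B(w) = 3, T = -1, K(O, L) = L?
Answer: 3433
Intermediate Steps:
Q(E) = -1 - E
j = 48 (j = ((0*6 + 4) - 16)*(-1 - 1*3) = ((0 + 4) - 16)*(-1 - 3) = (4 - 16)*(-4) = -12*(-4) = 48)
h = 3481
h - j = 3481 - 1*48 = 3481 - 48 = 3433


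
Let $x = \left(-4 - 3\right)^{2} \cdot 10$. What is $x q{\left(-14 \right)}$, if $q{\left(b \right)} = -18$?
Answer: $-8820$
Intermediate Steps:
$x = 490$ ($x = \left(-7\right)^{2} \cdot 10 = 49 \cdot 10 = 490$)
$x q{\left(-14 \right)} = 490 \left(-18\right) = -8820$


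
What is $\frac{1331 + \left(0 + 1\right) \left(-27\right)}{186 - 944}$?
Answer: $- \frac{652}{379} \approx -1.7203$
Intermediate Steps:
$\frac{1331 + \left(0 + 1\right) \left(-27\right)}{186 - 944} = \frac{1331 + 1 \left(-27\right)}{-758} = \left(1331 - 27\right) \left(- \frac{1}{758}\right) = 1304 \left(- \frac{1}{758}\right) = - \frac{652}{379}$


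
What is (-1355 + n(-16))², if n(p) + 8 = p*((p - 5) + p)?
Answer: 594441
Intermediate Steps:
n(p) = -8 + p*(-5 + 2*p) (n(p) = -8 + p*((p - 5) + p) = -8 + p*((-5 + p) + p) = -8 + p*(-5 + 2*p))
(-1355 + n(-16))² = (-1355 + (-8 - 5*(-16) + 2*(-16)²))² = (-1355 + (-8 + 80 + 2*256))² = (-1355 + (-8 + 80 + 512))² = (-1355 + 584)² = (-771)² = 594441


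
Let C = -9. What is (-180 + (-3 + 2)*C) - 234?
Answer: -405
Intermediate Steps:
(-180 + (-3 + 2)*C) - 234 = (-180 + (-3 + 2)*(-9)) - 234 = (-180 - 1*(-9)) - 234 = (-180 + 9) - 234 = -171 - 234 = -405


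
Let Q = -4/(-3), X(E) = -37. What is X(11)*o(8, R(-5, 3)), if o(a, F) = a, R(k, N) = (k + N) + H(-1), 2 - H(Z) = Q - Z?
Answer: -296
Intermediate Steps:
Q = 4/3 (Q = -4*(-⅓) = 4/3 ≈ 1.3333)
H(Z) = ⅔ + Z (H(Z) = 2 - (4/3 - Z) = 2 + (-4/3 + Z) = ⅔ + Z)
R(k, N) = -⅓ + N + k (R(k, N) = (k + N) + (⅔ - 1) = (N + k) - ⅓ = -⅓ + N + k)
X(11)*o(8, R(-5, 3)) = -37*8 = -296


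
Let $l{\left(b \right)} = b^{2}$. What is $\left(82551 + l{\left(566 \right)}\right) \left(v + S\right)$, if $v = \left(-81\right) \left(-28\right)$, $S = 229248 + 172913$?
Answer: $162947275103$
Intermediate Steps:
$S = 402161$
$v = 2268$
$\left(82551 + l{\left(566 \right)}\right) \left(v + S\right) = \left(82551 + 566^{2}\right) \left(2268 + 402161\right) = \left(82551 + 320356\right) 404429 = 402907 \cdot 404429 = 162947275103$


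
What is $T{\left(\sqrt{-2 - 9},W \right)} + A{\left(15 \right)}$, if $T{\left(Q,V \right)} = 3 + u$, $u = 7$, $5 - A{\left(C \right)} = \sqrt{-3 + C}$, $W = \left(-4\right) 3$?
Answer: $15 - 2 \sqrt{3} \approx 11.536$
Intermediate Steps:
$W = -12$
$A{\left(C \right)} = 5 - \sqrt{-3 + C}$
$T{\left(Q,V \right)} = 10$ ($T{\left(Q,V \right)} = 3 + 7 = 10$)
$T{\left(\sqrt{-2 - 9},W \right)} + A{\left(15 \right)} = 10 + \left(5 - \sqrt{-3 + 15}\right) = 10 + \left(5 - \sqrt{12}\right) = 10 + \left(5 - 2 \sqrt{3}\right) = 15 - 2 \sqrt{3}$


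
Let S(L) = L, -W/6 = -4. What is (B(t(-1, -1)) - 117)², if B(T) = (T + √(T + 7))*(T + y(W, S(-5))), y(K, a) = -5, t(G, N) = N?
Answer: 12537 + 1332*√6 ≈ 15800.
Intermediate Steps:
W = 24 (W = -6*(-4) = 24)
B(T) = (-5 + T)*(T + √(7 + T)) (B(T) = (T + √(T + 7))*(T - 5) = (T + √(7 + T))*(-5 + T) = (-5 + T)*(T + √(7 + T)))
(B(t(-1, -1)) - 117)² = (((-1)² - 5*(-1) - 5*√(7 - 1) - √(7 - 1)) - 117)² = ((1 + 5 - 5*√6 - √6) - 117)² = ((6 - 6*√6) - 117)² = (-111 - 6*√6)²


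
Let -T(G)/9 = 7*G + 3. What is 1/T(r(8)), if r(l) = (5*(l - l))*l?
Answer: -1/27 ≈ -0.037037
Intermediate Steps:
r(l) = 0 (r(l) = (5*0)*l = 0*l = 0)
T(G) = -27 - 63*G (T(G) = -9*(7*G + 3) = -9*(3 + 7*G) = -27 - 63*G)
1/T(r(8)) = 1/(-27 - 63*0) = 1/(-27 + 0) = 1/(-27) = -1/27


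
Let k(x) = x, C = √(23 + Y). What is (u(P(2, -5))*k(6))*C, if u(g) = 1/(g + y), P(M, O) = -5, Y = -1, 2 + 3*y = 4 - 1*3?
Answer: -9*√22/8 ≈ -5.2767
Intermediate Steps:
y = -⅓ (y = -⅔ + (4 - 1*3)/3 = -⅔ + (4 - 3)/3 = -⅔ + (⅓)*1 = -⅔ + ⅓ = -⅓ ≈ -0.33333)
C = √22 (C = √(23 - 1) = √22 ≈ 4.6904)
u(g) = 1/(-⅓ + g) (u(g) = 1/(g - ⅓) = 1/(-⅓ + g))
(u(P(2, -5))*k(6))*C = ((3/(-1 + 3*(-5)))*6)*√22 = ((3/(-1 - 15))*6)*√22 = ((3/(-16))*6)*√22 = ((3*(-1/16))*6)*√22 = (-3/16*6)*√22 = -9*√22/8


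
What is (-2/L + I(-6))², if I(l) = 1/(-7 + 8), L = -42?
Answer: 484/441 ≈ 1.0975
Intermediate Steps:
I(l) = 1 (I(l) = 1/1 = 1)
(-2/L + I(-6))² = (-2/(-42) + 1)² = (-2*(-1/42) + 1)² = (1/21 + 1)² = (22/21)² = 484/441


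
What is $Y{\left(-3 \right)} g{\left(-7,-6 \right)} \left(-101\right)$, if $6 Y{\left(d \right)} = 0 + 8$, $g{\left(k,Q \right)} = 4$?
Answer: $- \frac{1616}{3} \approx -538.67$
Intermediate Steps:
$Y{\left(d \right)} = \frac{4}{3}$ ($Y{\left(d \right)} = \frac{0 + 8}{6} = \frac{1}{6} \cdot 8 = \frac{4}{3}$)
$Y{\left(-3 \right)} g{\left(-7,-6 \right)} \left(-101\right) = \frac{4}{3} \cdot 4 \left(-101\right) = \frac{16}{3} \left(-101\right) = - \frac{1616}{3}$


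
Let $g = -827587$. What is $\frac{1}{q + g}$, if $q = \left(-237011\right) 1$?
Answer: $- \frac{1}{1064598} \approx -9.3932 \cdot 10^{-7}$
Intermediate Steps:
$q = -237011$
$\frac{1}{q + g} = \frac{1}{-237011 - 827587} = \frac{1}{-1064598} = - \frac{1}{1064598}$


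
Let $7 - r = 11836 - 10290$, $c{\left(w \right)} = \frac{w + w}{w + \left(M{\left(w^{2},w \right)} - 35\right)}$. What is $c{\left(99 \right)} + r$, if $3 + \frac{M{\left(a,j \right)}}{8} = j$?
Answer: $- \frac{640125}{416} \approx -1538.8$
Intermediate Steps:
$M{\left(a,j \right)} = -24 + 8 j$
$c{\left(w \right)} = \frac{2 w}{-59 + 9 w}$ ($c{\left(w \right)} = \frac{w + w}{w + \left(\left(-24 + 8 w\right) - 35\right)} = \frac{2 w}{w + \left(-59 + 8 w\right)} = \frac{2 w}{-59 + 9 w}$)
$r = -1539$ ($r = 7 - \left(11836 - 10290\right) = 7 - 1546 = -1539$)
$c{\left(99 \right)} + r = 2 \cdot 99 \frac{1}{-59 + 9 \cdot 99} - 1539 = 2 \cdot 99 \frac{1}{-59 + 891} - 1539 = 2 \cdot 99 \cdot \frac{1}{832} - 1539 = \frac{99}{416} - 1539 = - \frac{640125}{416}$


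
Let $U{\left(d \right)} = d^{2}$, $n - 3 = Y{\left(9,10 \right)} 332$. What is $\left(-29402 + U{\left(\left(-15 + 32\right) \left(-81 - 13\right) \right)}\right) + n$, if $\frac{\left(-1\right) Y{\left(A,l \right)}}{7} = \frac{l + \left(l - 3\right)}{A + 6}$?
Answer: $\frac{37823567}{15} \approx 2.5216 \cdot 10^{6}$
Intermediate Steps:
$Y{\left(A,l \right)} = - \frac{7 \left(-3 + 2 l\right)}{6 + A}$ ($Y{\left(A,l \right)} = - 7 \frac{l + \left(l - 3\right)}{A + 6} = - 7 \frac{l + \left(-3 + l\right)}{6 + A} = - 7 \frac{-3 + 2 l}{6 + A} = - \frac{7 \left(-3 + 2 l\right)}{6 + A}$)
$n = - \frac{39463}{15}$ ($n = 3 + \frac{7 \left(3 - 20\right)}{6 + 9} \cdot 332 = 3 + \frac{7 \left(3 - 20\right)}{15} \cdot 332 = 3 + 7 \cdot \frac{1}{15} \left(-17\right) 332 = 3 - \frac{39508}{15} = - \frac{39463}{15} \approx -2630.9$)
$\left(-29402 + U{\left(\left(-15 + 32\right) \left(-81 - 13\right) \right)}\right) + n = \left(-29402 + \left(\left(-15 + 32\right) \left(-81 - 13\right)\right)^{2}\right) - \frac{39463}{15} = \left(-29402 + \left(17 \left(-94\right)\right)^{2}\right) - \frac{39463}{15} = \left(-29402 + \left(-1598\right)^{2}\right) - \frac{39463}{15} = \left(-29402 + 2553604\right) - \frac{39463}{15} = 2524202 - \frac{39463}{15} = \frac{37823567}{15}$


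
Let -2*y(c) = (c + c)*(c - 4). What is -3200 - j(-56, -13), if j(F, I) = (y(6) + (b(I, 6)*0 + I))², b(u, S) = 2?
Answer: -3825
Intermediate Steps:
y(c) = -c*(-4 + c) (y(c) = -(c + c)*(c - 4)/2 = -2*c*(-4 + c)/2 = -c*(-4 + c))
j(F, I) = (-12 + I)² (j(F, I) = (6*(4 - 1*6) + (2*0 + I))² = (6*(4 - 6) + (0 + I))² = (6*(-2) + I)² = (-12 + I)²)
-3200 - j(-56, -13) = -3200 - (-12 - 13)² = -3200 - 1*(-25)² = -3200 - 1*625 = -3200 - 625 = -3825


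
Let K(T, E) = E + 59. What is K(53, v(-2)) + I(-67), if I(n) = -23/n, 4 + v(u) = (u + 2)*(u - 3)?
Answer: 3708/67 ≈ 55.343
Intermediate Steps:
v(u) = -4 + (-3 + u)*(2 + u) (v(u) = -4 + (u + 2)*(u - 3) = -4 + (2 + u)*(-3 + u) = -4 + (-3 + u)*(2 + u))
K(T, E) = 59 + E
K(53, v(-2)) + I(-67) = (59 + (-10 + (-2)**2 - 1*(-2))) - 23/(-67) = (59 + (-10 + 4 + 2)) - 23*(-1/67) = (59 - 4) + 23/67 = 55 + 23/67 = 3708/67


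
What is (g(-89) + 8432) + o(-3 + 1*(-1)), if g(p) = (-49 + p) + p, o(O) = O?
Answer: 8201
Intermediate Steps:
g(p) = -49 + 2*p
(g(-89) + 8432) + o(-3 + 1*(-1)) = ((-49 + 2*(-89)) + 8432) + (-3 + 1*(-1)) = ((-49 - 178) + 8432) + (-3 - 1) = (-227 + 8432) - 4 = 8205 - 4 = 8201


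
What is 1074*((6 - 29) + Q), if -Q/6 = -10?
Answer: 39738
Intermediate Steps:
Q = 60 (Q = -6*(-10) = 60)
1074*((6 - 29) + Q) = 1074*((6 - 29) + 60) = 1074*(-23 + 60) = 1074*37 = 39738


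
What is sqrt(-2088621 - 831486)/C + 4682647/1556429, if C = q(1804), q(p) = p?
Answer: 4682647/1556429 + I*sqrt(2920107)/1804 ≈ 3.0086 + 0.94725*I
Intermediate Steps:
C = 1804
sqrt(-2088621 - 831486)/C + 4682647/1556429 = sqrt(-2088621 - 831486)/1804 + 4682647/1556429 = sqrt(-2920107)*(1/1804) + 4682647*(1/1556429) = (I*sqrt(2920107))*(1/1804) + 4682647/1556429 = I*sqrt(2920107)/1804 + 4682647/1556429 = 4682647/1556429 + I*sqrt(2920107)/1804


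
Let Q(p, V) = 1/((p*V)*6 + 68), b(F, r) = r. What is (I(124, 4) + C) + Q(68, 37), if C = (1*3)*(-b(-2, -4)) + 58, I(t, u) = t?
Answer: 2941817/15164 ≈ 194.00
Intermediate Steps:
Q(p, V) = 1/(68 + 6*V*p) (Q(p, V) = 1/((V*p)*6 + 68) = 1/(6*V*p + 68) = 1/(68 + 6*V*p))
C = 70 (C = (1*3)*(-1*(-4)) + 58 = 3*4 + 58 = 12 + 58 = 70)
(I(124, 4) + C) + Q(68, 37) = (124 + 70) + 1/(2*(34 + 3*37*68)) = 194 + 1/(2*(34 + 7548)) = 194 + (½)/7582 = 194 + (½)*(1/7582) = 194 + 1/15164 = 2941817/15164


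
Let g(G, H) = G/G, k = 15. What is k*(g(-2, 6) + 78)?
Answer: 1185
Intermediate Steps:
g(G, H) = 1
k*(g(-2, 6) + 78) = 15*(1 + 78) = 15*79 = 1185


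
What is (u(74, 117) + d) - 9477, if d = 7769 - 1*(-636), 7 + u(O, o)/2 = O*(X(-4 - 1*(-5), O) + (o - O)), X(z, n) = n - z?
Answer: 16082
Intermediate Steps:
u(O, o) = -14 + 2*O*(-1 + o) (u(O, o) = -14 + 2*(O*((O - (-4 - 1*(-5))) + (o - O))) = -14 + 2*(O*((O - (-4 + 5)) + (o - O))) = -14 + 2*(O*((O - 1*1) + (o - O))) = -14 + 2*(O*((O - 1) + (o - O))) = -14 + 2*(O*((-1 + O) + (o - O))) = -14 + 2*(O*(-1 + o)) = -14 + 2*O*(-1 + o))
d = 8405 (d = 7769 + 636 = 8405)
(u(74, 117) + d) - 9477 = ((-14 - 2*74 + 2*74*117) + 8405) - 9477 = ((-14 - 148 + 17316) + 8405) - 9477 = (17154 + 8405) - 9477 = 25559 - 9477 = 16082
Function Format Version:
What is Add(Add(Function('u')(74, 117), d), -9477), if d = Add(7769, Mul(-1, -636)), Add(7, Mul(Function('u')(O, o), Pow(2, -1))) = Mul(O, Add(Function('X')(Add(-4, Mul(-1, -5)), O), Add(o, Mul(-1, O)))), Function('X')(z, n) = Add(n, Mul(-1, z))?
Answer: 16082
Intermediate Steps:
Function('u')(O, o) = Add(-14, Mul(2, O, Add(-1, o))) (Function('u')(O, o) = Add(-14, Mul(2, Mul(O, Add(Add(O, Mul(-1, Add(-4, Mul(-1, -5)))), Add(o, Mul(-1, O)))))) = Add(-14, Mul(2, Mul(O, Add(Add(O, Mul(-1, Add(-4, 5))), Add(o, Mul(-1, O)))))) = Add(-14, Mul(2, Mul(O, Add(Add(O, Mul(-1, 1)), Add(o, Mul(-1, O)))))) = Add(-14, Mul(2, Mul(O, Add(Add(O, -1), Add(o, Mul(-1, O)))))) = Add(-14, Mul(2, Mul(O, Add(Add(-1, O), Add(o, Mul(-1, O)))))) = Add(-14, Mul(2, Mul(O, Add(-1, o)))) = Add(-14, Mul(2, O, Add(-1, o))))
d = 8405 (d = Add(7769, 636) = 8405)
Add(Add(Function('u')(74, 117), d), -9477) = Add(Add(Add(-14, Mul(-2, 74), Mul(2, 74, 117)), 8405), -9477) = Add(Add(Add(-14, -148, 17316), 8405), -9477) = Add(Add(17154, 8405), -9477) = Add(25559, -9477) = 16082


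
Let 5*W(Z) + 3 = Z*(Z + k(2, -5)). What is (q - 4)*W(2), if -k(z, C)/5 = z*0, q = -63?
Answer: -67/5 ≈ -13.400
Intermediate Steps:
k(z, C) = 0 (k(z, C) = -5*z*0 = -5*0 = 0)
W(Z) = -⅗ + Z²/5 (W(Z) = -⅗ + (Z*(Z + 0))/5 = -⅗ + (Z*Z)/5 = -⅗ + Z²/5)
(q - 4)*W(2) = (-63 - 4)*(-⅗ + (⅕)*2²) = -67*(-⅗ + (⅕)*4) = -67*(-⅗ + ⅘) = -67*⅕ = -67/5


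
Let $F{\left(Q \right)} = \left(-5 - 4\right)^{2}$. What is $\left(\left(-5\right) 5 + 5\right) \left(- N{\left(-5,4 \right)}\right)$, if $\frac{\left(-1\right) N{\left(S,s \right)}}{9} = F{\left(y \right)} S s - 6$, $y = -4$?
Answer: $292680$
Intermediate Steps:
$F{\left(Q \right)} = 81$ ($F{\left(Q \right)} = \left(-9\right)^{2} = 81$)
$N{\left(S,s \right)} = 54 - 729 S s$ ($N{\left(S,s \right)} = - 9 \left(81 S s - 6\right) = - 9 \left(-6 + 81 S s\right) = 54 - 729 S s$)
$\left(\left(-5\right) 5 + 5\right) \left(- N{\left(-5,4 \right)}\right) = \left(\left(-5\right) 5 + 5\right) \left(- (54 - \left(-3645\right) 4)\right) = \left(-25 + 5\right) \left(- (54 + 14580)\right) = - 20 \left(\left(-1\right) 14634\right) = \left(-20\right) \left(-14634\right) = 292680$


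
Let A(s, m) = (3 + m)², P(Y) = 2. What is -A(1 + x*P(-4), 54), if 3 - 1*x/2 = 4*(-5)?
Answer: -3249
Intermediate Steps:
x = 46 (x = 6 - 8*(-5) = 6 - 2*(-20) = 6 + 40 = 46)
-A(1 + x*P(-4), 54) = -(3 + 54)² = -1*57² = -1*3249 = -3249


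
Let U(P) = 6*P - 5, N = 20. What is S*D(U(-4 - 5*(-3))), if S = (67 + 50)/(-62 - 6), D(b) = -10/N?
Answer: 117/136 ≈ 0.86029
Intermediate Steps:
U(P) = -5 + 6*P
D(b) = -½ (D(b) = -10/20 = -10*1/20 = -½)
S = -117/68 (S = 117/(-68) = 117*(-1/68) = -117/68 ≈ -1.7206)
S*D(U(-4 - 5*(-3))) = -117/68*(-½) = 117/136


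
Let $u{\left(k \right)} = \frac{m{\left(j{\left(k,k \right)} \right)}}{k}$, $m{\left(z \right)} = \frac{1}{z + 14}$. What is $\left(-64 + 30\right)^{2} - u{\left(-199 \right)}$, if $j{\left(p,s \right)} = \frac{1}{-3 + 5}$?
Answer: $\frac{6671278}{5771} \approx 1156.0$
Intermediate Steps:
$j{\left(p,s \right)} = \frac{1}{2}$
$m{\left(z \right)} = \frac{1}{14 + z}$
$u{\left(k \right)} = \frac{2}{29 k}$ ($u{\left(k \right)} = \frac{1}{\left(14 + \frac{1}{2}\right) k} = \frac{1}{\frac{29}{2} k} = \frac{2}{29 k}$)
$\left(-64 + 30\right)^{2} - u{\left(-199 \right)} = \left(-64 + 30\right)^{2} - \frac{2}{29 \left(-199\right)} = \left(-34\right)^{2} - \frac{2}{29} \left(- \frac{1}{199}\right) = 1156 - - \frac{2}{5771} = 1156 + \frac{2}{5771} = \frac{6671278}{5771}$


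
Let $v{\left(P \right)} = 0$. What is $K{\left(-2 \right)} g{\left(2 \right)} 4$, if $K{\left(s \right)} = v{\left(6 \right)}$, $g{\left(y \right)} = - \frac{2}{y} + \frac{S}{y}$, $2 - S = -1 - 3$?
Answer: $0$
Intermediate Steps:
$S = 6$ ($S = 2 - \left(-1 - 3\right) = 2 - -4 = 2 + 4 = 6$)
$g{\left(y \right)} = \frac{4}{y}$ ($g{\left(y \right)} = - \frac{2}{y} + \frac{6}{y} = \frac{4}{y}$)
$K{\left(s \right)} = 0$
$K{\left(-2 \right)} g{\left(2 \right)} 4 = 0 \cdot \frac{4}{2} \cdot 4 = 0 \cdot 4 \cdot \frac{1}{2} \cdot 4 = 0 \cdot 2 \cdot 4 = 0 \cdot 4 = 0$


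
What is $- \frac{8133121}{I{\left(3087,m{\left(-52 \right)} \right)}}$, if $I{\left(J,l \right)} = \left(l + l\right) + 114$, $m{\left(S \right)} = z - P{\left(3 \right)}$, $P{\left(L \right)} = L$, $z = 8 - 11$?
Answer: $- \frac{8133121}{102} \approx -79737.0$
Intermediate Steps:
$z = -3$ ($z = 8 - 11 = -3$)
$m{\left(S \right)} = -6$ ($m{\left(S \right)} = -3 - 3 = -6$)
$I{\left(J,l \right)} = 114 + 2 l$ ($I{\left(J,l \right)} = 2 l + 114 = 114 + 2 l$)
$- \frac{8133121}{I{\left(3087,m{\left(-52 \right)} \right)}} = - \frac{8133121}{114 + 2 \left(-6\right)} = - \frac{8133121}{114 - 12} = - \frac{8133121}{102}$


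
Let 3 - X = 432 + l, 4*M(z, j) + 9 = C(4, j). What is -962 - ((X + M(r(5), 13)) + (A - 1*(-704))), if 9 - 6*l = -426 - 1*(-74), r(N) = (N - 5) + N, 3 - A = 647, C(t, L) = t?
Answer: -6379/12 ≈ -531.58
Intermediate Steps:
A = -644 (A = 3 - 1*647 = 3 - 647 = -644)
r(N) = -5 + 2*N (r(N) = (-5 + N) + N = -5 + 2*N)
M(z, j) = -5/4 (M(z, j) = -9/4 + (¼)*4 = -9/4 + 1 = -5/4)
l = 361/6 (l = 3/2 - (-426 - 1*(-74))/6 = 3/2 - (-426 + 74)/6 = 3/2 - ⅙*(-352) = 3/2 + 176/3 = 361/6 ≈ 60.167)
X = -2935/6 (X = 3 - (432 + 361/6) = 3 - 1*2953/6 = 3 - 2953/6 = -2935/6 ≈ -489.17)
-962 - ((X + M(r(5), 13)) + (A - 1*(-704))) = -962 - ((-2935/6 - 5/4) + (-644 - 1*(-704))) = -962 - (-5885/12 + (-644 + 704)) = -962 - (-5885/12 + 60) = -962 - 1*(-5165/12) = -962 + 5165/12 = -6379/12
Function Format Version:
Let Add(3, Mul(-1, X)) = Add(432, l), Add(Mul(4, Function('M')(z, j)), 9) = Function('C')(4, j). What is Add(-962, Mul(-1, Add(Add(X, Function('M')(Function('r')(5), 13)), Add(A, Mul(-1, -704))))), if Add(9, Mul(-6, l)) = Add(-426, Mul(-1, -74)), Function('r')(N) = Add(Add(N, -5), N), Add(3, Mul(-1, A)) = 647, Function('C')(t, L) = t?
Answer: Rational(-6379, 12) ≈ -531.58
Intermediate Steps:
A = -644 (A = Add(3, Mul(-1, 647)) = Add(3, -647) = -644)
Function('r')(N) = Add(-5, Mul(2, N)) (Function('r')(N) = Add(Add(-5, N), N) = Add(-5, Mul(2, N)))
Function('M')(z, j) = Rational(-5, 4) (Function('M')(z, j) = Add(Rational(-9, 4), Mul(Rational(1, 4), 4)) = Add(Rational(-9, 4), 1) = Rational(-5, 4))
l = Rational(361, 6) (l = Add(Rational(3, 2), Mul(Rational(-1, 6), Add(-426, Mul(-1, -74)))) = Add(Rational(3, 2), Mul(Rational(-1, 6), Add(-426, 74))) = Add(Rational(3, 2), Mul(Rational(-1, 6), -352)) = Add(Rational(3, 2), Rational(176, 3)) = Rational(361, 6) ≈ 60.167)
X = Rational(-2935, 6) (X = Add(3, Mul(-1, Add(432, Rational(361, 6)))) = Add(3, Mul(-1, Rational(2953, 6))) = Add(3, Rational(-2953, 6)) = Rational(-2935, 6) ≈ -489.17)
Add(-962, Mul(-1, Add(Add(X, Function('M')(Function('r')(5), 13)), Add(A, Mul(-1, -704))))) = Add(-962, Mul(-1, Add(Add(Rational(-2935, 6), Rational(-5, 4)), Add(-644, Mul(-1, -704))))) = Add(-962, Mul(-1, Add(Rational(-5885, 12), Add(-644, 704)))) = Add(-962, Mul(-1, Add(Rational(-5885, 12), 60))) = Add(-962, Mul(-1, Rational(-5165, 12))) = Add(-962, Rational(5165, 12)) = Rational(-6379, 12)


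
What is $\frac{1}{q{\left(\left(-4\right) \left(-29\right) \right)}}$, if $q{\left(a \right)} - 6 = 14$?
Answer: $\frac{1}{20} \approx 0.05$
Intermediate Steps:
$q{\left(a \right)} = 20$ ($q{\left(a \right)} = 6 + 14 = 20$)
$\frac{1}{q{\left(\left(-4\right) \left(-29\right) \right)}} = \frac{1}{20}$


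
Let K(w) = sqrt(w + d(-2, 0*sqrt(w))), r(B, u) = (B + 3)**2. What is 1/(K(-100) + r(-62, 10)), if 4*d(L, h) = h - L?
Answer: 6962/24234921 - I*sqrt(398)/24234921 ≈ 0.00028727 - 8.2319e-7*I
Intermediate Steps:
r(B, u) = (3 + B)**2
d(L, h) = -L/4 + h/4 (d(L, h) = (h - L)/4 = -L/4 + h/4)
K(w) = sqrt(1/2 + w) (K(w) = sqrt(w + (-1/4*(-2) + (0*sqrt(w))/4)) = sqrt(w + (1/2 + (1/4)*0)) = sqrt(w + (1/2 + 0)) = sqrt(w + 1/2) = sqrt(1/2 + w))
1/(K(-100) + r(-62, 10)) = 1/(sqrt(2 + 4*(-100))/2 + (3 - 62)**2) = 1/(sqrt(2 - 400)/2 + (-59)**2) = 1/(sqrt(-398)/2 + 3481) = 1/((I*sqrt(398))/2 + 3481) = 1/(I*sqrt(398)/2 + 3481) = 1/(3481 + I*sqrt(398)/2)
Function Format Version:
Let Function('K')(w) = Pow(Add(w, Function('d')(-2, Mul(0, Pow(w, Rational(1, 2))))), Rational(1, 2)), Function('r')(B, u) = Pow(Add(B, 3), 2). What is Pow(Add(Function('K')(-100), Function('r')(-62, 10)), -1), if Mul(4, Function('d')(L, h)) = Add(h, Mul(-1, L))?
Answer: Add(Rational(6962, 24234921), Mul(Rational(-1, 24234921), I, Pow(398, Rational(1, 2)))) ≈ Add(0.00028727, Mul(-8.2319e-7, I))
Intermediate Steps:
Function('r')(B, u) = Pow(Add(3, B), 2)
Function('d')(L, h) = Add(Mul(Rational(-1, 4), L), Mul(Rational(1, 4), h)) (Function('d')(L, h) = Mul(Rational(1, 4), Add(h, Mul(-1, L))) = Add(Mul(Rational(-1, 4), L), Mul(Rational(1, 4), h)))
Function('K')(w) = Pow(Add(Rational(1, 2), w), Rational(1, 2)) (Function('K')(w) = Pow(Add(w, Add(Mul(Rational(-1, 4), -2), Mul(Rational(1, 4), Mul(0, Pow(w, Rational(1, 2)))))), Rational(1, 2)) = Pow(Add(w, Add(Rational(1, 2), Mul(Rational(1, 4), 0))), Rational(1, 2)) = Pow(Add(w, Add(Rational(1, 2), 0)), Rational(1, 2)) = Pow(Add(w, Rational(1, 2)), Rational(1, 2)) = Pow(Add(Rational(1, 2), w), Rational(1, 2)))
Pow(Add(Function('K')(-100), Function('r')(-62, 10)), -1) = Pow(Add(Mul(Rational(1, 2), Pow(Add(2, Mul(4, -100)), Rational(1, 2))), Pow(Add(3, -62), 2)), -1) = Pow(Add(Mul(Rational(1, 2), Pow(Add(2, -400), Rational(1, 2))), Pow(-59, 2)), -1) = Pow(Add(Mul(Rational(1, 2), Pow(-398, Rational(1, 2))), 3481), -1) = Pow(Add(Mul(Rational(1, 2), Mul(I, Pow(398, Rational(1, 2)))), 3481), -1) = Pow(Add(Mul(Rational(1, 2), I, Pow(398, Rational(1, 2))), 3481), -1) = Pow(Add(3481, Mul(Rational(1, 2), I, Pow(398, Rational(1, 2)))), -1)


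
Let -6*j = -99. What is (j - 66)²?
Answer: 9801/4 ≈ 2450.3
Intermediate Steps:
j = 33/2 (j = -⅙*(-99) = 33/2 ≈ 16.500)
(j - 66)² = (33/2 - 66)² = (-99/2)² = 9801/4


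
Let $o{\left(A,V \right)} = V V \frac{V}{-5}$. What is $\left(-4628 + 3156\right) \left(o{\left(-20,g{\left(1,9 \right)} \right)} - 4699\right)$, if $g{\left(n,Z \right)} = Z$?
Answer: $\frac{35657728}{5} \approx 7.1315 \cdot 10^{6}$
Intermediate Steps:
$o{\left(A,V \right)} = - \frac{V^{3}}{5}$ ($o{\left(A,V \right)} = V^{2} V \left(- \frac{1}{5}\right) = V^{2} \left(- \frac{V}{5}\right) = - \frac{V^{3}}{5}$)
$\left(-4628 + 3156\right) \left(o{\left(-20,g{\left(1,9 \right)} \right)} - 4699\right) = \left(-4628 + 3156\right) \left(- \frac{9^{3}}{5} - 4699\right) = - 1472 \left(\left(- \frac{1}{5}\right) 729 - 4699\right) = - 1472 \left(- \frac{729}{5} - 4699\right) = \left(-1472\right) \left(- \frac{24224}{5}\right) = \frac{35657728}{5}$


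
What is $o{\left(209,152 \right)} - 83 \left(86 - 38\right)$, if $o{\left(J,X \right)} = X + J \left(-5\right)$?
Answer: $-4877$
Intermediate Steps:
$o{\left(J,X \right)} = X - 5 J$
$o{\left(209,152 \right)} - 83 \left(86 - 38\right) = \left(152 - 1045\right) - 83 \left(86 - 38\right) = \left(152 - 1045\right) - 3984 = -893 - 3984 = -4877$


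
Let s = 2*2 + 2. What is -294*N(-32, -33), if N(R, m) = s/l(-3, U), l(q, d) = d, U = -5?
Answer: 1764/5 ≈ 352.80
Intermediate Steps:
s = 6 (s = 4 + 2 = 6)
N(R, m) = -6/5 (N(R, m) = 6/(-5) = 6*(-⅕) = -6/5)
-294*N(-32, -33) = -294*(-6/5) = 1764/5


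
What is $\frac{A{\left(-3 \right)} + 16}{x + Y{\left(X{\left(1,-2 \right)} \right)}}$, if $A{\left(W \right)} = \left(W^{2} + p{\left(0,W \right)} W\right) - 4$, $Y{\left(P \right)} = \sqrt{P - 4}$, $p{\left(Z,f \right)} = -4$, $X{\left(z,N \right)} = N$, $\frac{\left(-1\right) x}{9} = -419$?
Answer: $\frac{41481}{4740149} - \frac{11 i \sqrt{6}}{4740149} \approx 0.008751 - 5.6843 \cdot 10^{-6} i$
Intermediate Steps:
$x = 3771$ ($x = \left(-9\right) \left(-419\right) = 3771$)
$Y{\left(P \right)} = \sqrt{-4 + P}$
$A{\left(W \right)} = -4 + W^{2} - 4 W$ ($A{\left(W \right)} = \left(W^{2} - 4 W\right) - 4 = -4 + W^{2} - 4 W$)
$\frac{A{\left(-3 \right)} + 16}{x + Y{\left(X{\left(1,-2 \right)} \right)}} = \frac{\left(-4 + \left(-3\right)^{2} - -12\right) + 16}{3771 + \sqrt{-4 - 2}} = \frac{\left(-4 + 9 + 12\right) + 16}{3771 + \sqrt{-6}} = \frac{17 + 16}{3771 + i \sqrt{6}} = \frac{33}{3771 + i \sqrt{6}}$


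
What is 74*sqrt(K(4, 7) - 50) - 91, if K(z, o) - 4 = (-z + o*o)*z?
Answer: -91 + 74*sqrt(134) ≈ 765.61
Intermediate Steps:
K(z, o) = 4 + z*(o**2 - z) (K(z, o) = 4 + (-z + o*o)*z = 4 + (-z + o**2)*z = 4 + (o**2 - z)*z = 4 + z*(o**2 - z))
74*sqrt(K(4, 7) - 50) - 91 = 74*sqrt((4 - 1*4**2 + 4*7**2) - 50) - 91 = 74*sqrt((4 - 1*16 + 4*49) - 50) - 91 = 74*sqrt((4 - 16 + 196) - 50) - 91 = 74*sqrt(184 - 50) - 91 = 74*sqrt(134) - 91 = -91 + 74*sqrt(134)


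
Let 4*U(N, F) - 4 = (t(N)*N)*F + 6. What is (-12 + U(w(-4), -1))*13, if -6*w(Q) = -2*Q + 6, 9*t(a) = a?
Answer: -40651/324 ≈ -125.47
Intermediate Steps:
t(a) = a/9
w(Q) = -1 + Q/3 (w(Q) = -(-2*Q + 6)/6 = -(6 - 2*Q)/6 = -1 + Q/3)
U(N, F) = 5/2 + F*N²/36 (U(N, F) = 1 + (((N/9)*N)*F + 6)/4 = 1 + ((N²/9)*F + 6)/4 = 1 + (F*N²/9 + 6)/4 = 1 + (6 + F*N²/9)/4 = 1 + (3/2 + F*N²/36) = 5/2 + F*N²/36)
(-12 + U(w(-4), -1))*13 = (-12 + (5/2 + (1/36)*(-1)*(-1 + (⅓)*(-4))²))*13 = (-12 + (5/2 + (1/36)*(-1)*(-1 - 4/3)²))*13 = (-12 + (5/2 + (1/36)*(-1)*(-7/3)²))*13 = (-12 + (5/2 + (1/36)*(-1)*(49/9)))*13 = (-12 + (5/2 - 49/324))*13 = (-12 + 761/324)*13 = -3127/324*13 = -40651/324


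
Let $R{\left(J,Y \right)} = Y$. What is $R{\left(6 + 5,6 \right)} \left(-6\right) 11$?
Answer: $-396$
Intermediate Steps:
$R{\left(6 + 5,6 \right)} \left(-6\right) 11 = 6 \left(-6\right) 11 = \left(-36\right) 11 = -396$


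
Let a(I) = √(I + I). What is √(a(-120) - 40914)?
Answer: √(-40914 + 4*I*√15) ≈ 0.0383 + 202.27*I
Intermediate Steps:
a(I) = √2*√I (a(I) = √(2*I) = √2*√I)
√(a(-120) - 40914) = √(√2*√(-120) - 40914) = √(√2*(2*I*√30) - 40914) = √(4*I*√15 - 40914) = √(-40914 + 4*I*√15)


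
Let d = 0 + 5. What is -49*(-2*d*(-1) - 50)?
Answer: 1960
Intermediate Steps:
d = 5
-49*(-2*d*(-1) - 50) = -49*(-2*5*(-1) - 50) = -49*(-10*(-1) - 50) = -49*(10 - 50) = -49*(-40) = 1960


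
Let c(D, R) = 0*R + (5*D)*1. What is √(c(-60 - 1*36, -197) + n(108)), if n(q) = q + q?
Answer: 2*I*√66 ≈ 16.248*I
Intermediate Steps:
n(q) = 2*q
c(D, R) = 5*D (c(D, R) = 0 + 5*D = 5*D)
√(c(-60 - 1*36, -197) + n(108)) = √(5*(-60 - 1*36) + 2*108) = √(5*(-60 - 36) + 216) = √(5*(-96) + 216) = √(-480 + 216) = √(-264) = 2*I*√66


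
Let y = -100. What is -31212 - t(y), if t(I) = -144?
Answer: -31068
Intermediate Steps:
-31212 - t(y) = -31212 - 1*(-144) = -31212 + 144 = -31068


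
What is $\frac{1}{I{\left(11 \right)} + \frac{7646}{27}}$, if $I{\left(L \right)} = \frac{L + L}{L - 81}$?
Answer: $\frac{945}{267313} \approx 0.0035352$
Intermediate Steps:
$I{\left(L \right)} = \frac{2 L}{-81 + L}$
$\frac{1}{I{\left(11 \right)} + \frac{7646}{27}} = \frac{1}{2 \cdot 11 \frac{1}{-81 + 11} + \frac{7646}{27}} = \frac{1}{2 \cdot 11 \frac{1}{-70} + 7646 \cdot \frac{1}{27}} = \frac{1}{2 \cdot 11 \left(- \frac{1}{70}\right) + \frac{7646}{27}} = \frac{1}{- \frac{11}{35} + \frac{7646}{27}} = \frac{1}{\frac{267313}{945}} = \frac{945}{267313}$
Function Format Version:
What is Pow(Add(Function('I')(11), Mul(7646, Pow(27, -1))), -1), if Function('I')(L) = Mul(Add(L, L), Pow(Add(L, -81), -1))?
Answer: Rational(945, 267313) ≈ 0.0035352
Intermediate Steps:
Function('I')(L) = Mul(2, L, Pow(Add(-81, L), -1)) (Function('I')(L) = Mul(Mul(2, L), Pow(Add(-81, L), -1)) = Mul(2, L, Pow(Add(-81, L), -1)))
Pow(Add(Function('I')(11), Mul(7646, Pow(27, -1))), -1) = Pow(Add(Mul(2, 11, Pow(Add(-81, 11), -1)), Mul(7646, Pow(27, -1))), -1) = Pow(Add(Mul(2, 11, Pow(-70, -1)), Mul(7646, Rational(1, 27))), -1) = Pow(Add(Mul(2, 11, Rational(-1, 70)), Rational(7646, 27)), -1) = Pow(Add(Rational(-11, 35), Rational(7646, 27)), -1) = Pow(Rational(267313, 945), -1) = Rational(945, 267313)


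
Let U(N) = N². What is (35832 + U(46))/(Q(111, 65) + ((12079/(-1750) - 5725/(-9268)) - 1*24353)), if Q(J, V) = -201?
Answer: -43962758000/28453089673 ≈ -1.5451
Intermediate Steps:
(35832 + U(46))/(Q(111, 65) + ((12079/(-1750) - 5725/(-9268)) - 1*24353)) = (35832 + 46²)/(-201 + ((12079/(-1750) - 5725/(-9268)) - 1*24353)) = (35832 + 2116)/(-201 + ((12079*(-1/1750) - 5725*(-1/9268)) - 24353)) = 37948/(-201 + ((-12079/1750 + 5725/9268) - 24353)) = 37948/(-201 + (-7280673/1158500 - 24353)) = 37948/(-201 - 28220231173/1158500) = 37948/(-28453089673/1158500) = 37948*(-1158500/28453089673) = -43962758000/28453089673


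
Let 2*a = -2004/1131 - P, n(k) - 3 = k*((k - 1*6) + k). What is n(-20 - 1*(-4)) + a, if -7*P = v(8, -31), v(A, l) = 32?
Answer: 1616123/2639 ≈ 612.40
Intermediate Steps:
n(k) = 3 + k*(-6 + 2*k) (n(k) = 3 + k*((k - 1*6) + k) = 3 + k*((k - 6) + k) = 3 + k*((-6 + k) + k) = 3 + k*(-6 + 2*k))
P = -32/7 (P = -⅐*32 = -32/7 ≈ -4.5714)
a = 3694/2639 (a = (-2004/1131 - 1*(-32/7))/2 = (-2004*1/1131 + 32/7)/2 = (-668/377 + 32/7)/2 = (½)*(7388/2639) = 3694/2639 ≈ 1.3998)
n(-20 - 1*(-4)) + a = (3 - 6*(-20 - 1*(-4)) + 2*(-20 - 1*(-4))²) + 3694/2639 = (3 - 6*(-20 + 4) + 2*(-20 + 4)²) + 3694/2639 = (3 - 6*(-16) + 2*(-16)²) + 3694/2639 = (3 + 96 + 2*256) + 3694/2639 = (3 + 96 + 512) + 3694/2639 = 611 + 3694/2639 = 1616123/2639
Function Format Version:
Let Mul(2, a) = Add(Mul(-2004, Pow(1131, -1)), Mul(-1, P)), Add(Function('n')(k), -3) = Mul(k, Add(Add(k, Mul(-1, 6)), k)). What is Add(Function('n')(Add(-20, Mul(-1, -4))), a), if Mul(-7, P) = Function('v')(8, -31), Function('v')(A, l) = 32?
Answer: Rational(1616123, 2639) ≈ 612.40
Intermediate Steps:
Function('n')(k) = Add(3, Mul(k, Add(-6, Mul(2, k)))) (Function('n')(k) = Add(3, Mul(k, Add(Add(k, Mul(-1, 6)), k))) = Add(3, Mul(k, Add(Add(k, -6), k))) = Add(3, Mul(k, Add(Add(-6, k), k))) = Add(3, Mul(k, Add(-6, Mul(2, k)))))
P = Rational(-32, 7) (P = Mul(Rational(-1, 7), 32) = Rational(-32, 7) ≈ -4.5714)
a = Rational(3694, 2639) (a = Mul(Rational(1, 2), Add(Mul(-2004, Pow(1131, -1)), Mul(-1, Rational(-32, 7)))) = Mul(Rational(1, 2), Add(Mul(-2004, Rational(1, 1131)), Rational(32, 7))) = Mul(Rational(1, 2), Add(Rational(-668, 377), Rational(32, 7))) = Mul(Rational(1, 2), Rational(7388, 2639)) = Rational(3694, 2639) ≈ 1.3998)
Add(Function('n')(Add(-20, Mul(-1, -4))), a) = Add(Add(3, Mul(-6, Add(-20, Mul(-1, -4))), Mul(2, Pow(Add(-20, Mul(-1, -4)), 2))), Rational(3694, 2639)) = Add(Add(3, Mul(-6, Add(-20, 4)), Mul(2, Pow(Add(-20, 4), 2))), Rational(3694, 2639)) = Add(Add(3, Mul(-6, -16), Mul(2, Pow(-16, 2))), Rational(3694, 2639)) = Add(Add(3, 96, Mul(2, 256)), Rational(3694, 2639)) = Add(Add(3, 96, 512), Rational(3694, 2639)) = Add(611, Rational(3694, 2639)) = Rational(1616123, 2639)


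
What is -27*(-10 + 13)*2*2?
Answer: -324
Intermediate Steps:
-27*(-10 + 13)*2*2 = -81*4 = -27*12 = -324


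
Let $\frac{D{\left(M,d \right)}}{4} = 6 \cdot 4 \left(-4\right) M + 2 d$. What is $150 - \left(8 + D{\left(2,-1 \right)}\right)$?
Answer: $918$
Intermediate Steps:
$D{\left(M,d \right)} = - 384 M + 8 d$ ($D{\left(M,d \right)} = 4 \left(6 \cdot 4 \left(-4\right) M + 2 d\right) = 4 \left(24 \left(-4\right) M + 2 d\right) = 4 \left(- 96 M + 2 d\right) = - 384 M + 8 d$)
$150 - \left(8 + D{\left(2,-1 \right)}\right) = 150 - \left(8 + \left(\left(-384\right) 2 + 8 \left(-1\right)\right)\right) = 150 - \left(8 - 776\right) = 150 - -768 = 150 + 768 = 918$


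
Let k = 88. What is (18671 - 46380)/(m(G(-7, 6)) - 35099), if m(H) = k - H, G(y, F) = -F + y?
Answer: 27709/34998 ≈ 0.79173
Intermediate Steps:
G(y, F) = y - F
m(H) = 88 - H
(18671 - 46380)/(m(G(-7, 6)) - 35099) = (18671 - 46380)/((88 - (-7 - 1*6)) - 35099) = -27709/((88 - (-7 - 6)) - 35099) = -27709/((88 - 1*(-13)) - 35099) = -27709/((88 + 13) - 35099) = -27709/(101 - 35099) = -27709/(-34998) = -27709*(-1/34998) = 27709/34998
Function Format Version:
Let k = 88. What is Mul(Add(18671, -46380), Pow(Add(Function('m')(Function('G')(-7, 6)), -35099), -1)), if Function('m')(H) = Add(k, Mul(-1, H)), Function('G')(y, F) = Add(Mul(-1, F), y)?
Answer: Rational(27709, 34998) ≈ 0.79173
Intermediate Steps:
Function('G')(y, F) = Add(y, Mul(-1, F))
Function('m')(H) = Add(88, Mul(-1, H))
Mul(Add(18671, -46380), Pow(Add(Function('m')(Function('G')(-7, 6)), -35099), -1)) = Mul(Add(18671, -46380), Pow(Add(Add(88, Mul(-1, Add(-7, Mul(-1, 6)))), -35099), -1)) = Mul(-27709, Pow(Add(Add(88, Mul(-1, Add(-7, -6))), -35099), -1)) = Mul(-27709, Pow(Add(Add(88, Mul(-1, -13)), -35099), -1)) = Mul(-27709, Pow(Add(Add(88, 13), -35099), -1)) = Mul(-27709, Pow(Add(101, -35099), -1)) = Mul(-27709, Pow(-34998, -1)) = Mul(-27709, Rational(-1, 34998)) = Rational(27709, 34998)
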